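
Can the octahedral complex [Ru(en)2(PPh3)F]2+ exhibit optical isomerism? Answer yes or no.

An octahedron has six vertices in three trans pairs; every non-trans pair is cis.
Each en is bidentate and must span two cis positions.
The distinct arrangements are (2 in all): PPh3 and F mutually trans; PPh3 and F mutually cis (chiral).
One of these lacks any improper symmetry element and so occurs as an enantiomeric pair, giving 2 + 1 = 3 stereoisomers in total.

yes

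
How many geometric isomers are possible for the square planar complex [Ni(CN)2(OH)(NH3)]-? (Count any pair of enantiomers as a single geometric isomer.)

2

A square has two trans pairs of vertices; adjacent vertices are cis.
The distinct arrangements are (2 in all): CN cis; CN trans.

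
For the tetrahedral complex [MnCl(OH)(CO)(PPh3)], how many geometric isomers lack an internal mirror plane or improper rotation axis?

1

All four vertices of a tetrahedron are equivalent and mutually adjacent, so cis/trans isomerism cannot arise.
Only one geometric arrangement is possible; it has no improper symmetry element, so it exists as a pair of enantiomers (2 stereoisomers).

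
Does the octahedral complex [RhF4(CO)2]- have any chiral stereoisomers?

no

In an octahedral complex each vertex has one trans partner and four cis neighbours.
Systematic placement gives 2 geometric isomers: CO trans; CO cis.
Each arrangement has an internal mirror plane or centre of symmetry, so none is chiral.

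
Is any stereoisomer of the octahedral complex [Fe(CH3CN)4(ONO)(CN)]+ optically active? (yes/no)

The six octahedral sites form three mutually perpendicular trans pairs.
The distinct arrangements are (2 in all): ONO and CN mutually trans; ONO and CN mutually cis.
Each arrangement has an internal mirror plane or centre of symmetry, so none is chiral.

no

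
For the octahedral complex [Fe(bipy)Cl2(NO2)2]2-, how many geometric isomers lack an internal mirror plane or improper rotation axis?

1

An octahedron has six vertices in three trans pairs; every non-trans pair is cis.
Each bipy is bidentate and must span two cis positions.
There are 3 geometric isomers: Cl trans, NO2 cis; Cl cis, NO2 cis (chiral); Cl cis, NO2 trans.
One of these lacks any improper symmetry element and so occurs as an enantiomeric pair, giving 3 + 1 = 4 stereoisomers in total.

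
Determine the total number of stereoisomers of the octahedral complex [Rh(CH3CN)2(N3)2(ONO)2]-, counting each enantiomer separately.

In an octahedral complex each vertex has one trans partner and four cis neighbours.
Systematic placement gives 5 geometric isomers: CH3CN trans, N3 trans, ONO trans; CH3CN trans, N3 cis, ONO cis; CH3CN cis, N3 cis, ONO trans; CH3CN cis, N3 cis, ONO cis (chiral); CH3CN cis, N3 trans, ONO cis.
One of these lacks any improper symmetry element and so occurs as an enantiomeric pair, giving 5 + 1 = 6 stereoisomers in total.

6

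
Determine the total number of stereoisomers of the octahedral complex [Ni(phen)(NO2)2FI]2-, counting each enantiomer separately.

6

An octahedron has six vertices in three trans pairs; every non-trans pair is cis.
Each phen is bidentate and must span two cis positions.
Systematic placement gives 4 geometric isomers: NO2 cis (3 arrangements, 2 chiral); NO2 trans.
Of these, 2 lack any improper symmetry element and so occur as enantiomeric pairs, giving 4 + 2 = 6 stereoisomers in total.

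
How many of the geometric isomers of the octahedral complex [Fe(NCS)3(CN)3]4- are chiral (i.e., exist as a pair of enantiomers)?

0

An octahedron has six vertices in three trans pairs; every non-trans pair is cis.
There are 2 geometric isomers: NCS mer; NCS fac.
Each arrangement has an internal mirror plane or centre of symmetry, so none is chiral.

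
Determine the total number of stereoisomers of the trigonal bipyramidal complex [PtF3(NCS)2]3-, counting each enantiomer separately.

3

A trigonal bipyramid has two axial and three equatorial sites, which are chemically inequivalent.
The distinct arrangements are (3 in all): NCS both equatorial; NCS one axial, one equatorial; NCS both axial.
Each arrangement has an internal mirror plane or centre of symmetry, so none is chiral.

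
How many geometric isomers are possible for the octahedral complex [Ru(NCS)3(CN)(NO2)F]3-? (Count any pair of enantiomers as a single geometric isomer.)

4

In an octahedral complex each vertex has one trans partner and four cis neighbours.
There are 4 geometric isomers: NCS mer (3 arrangements); NCS fac (chiral).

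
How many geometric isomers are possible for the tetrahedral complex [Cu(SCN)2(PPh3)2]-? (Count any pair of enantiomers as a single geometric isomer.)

1

All four vertices of a tetrahedron are equivalent and mutually adjacent, so cis/trans isomerism cannot arise.
Only one geometric arrangement is possible.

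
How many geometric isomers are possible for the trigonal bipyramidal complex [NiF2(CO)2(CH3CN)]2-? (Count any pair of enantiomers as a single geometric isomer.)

5

A trigonal bipyramid has two axial and three equatorial sites, which are chemically inequivalent.
Systematic enumeration (placing each ligand type in turn and discarding arrangements equivalent by rotation or reflection) gives 5 geometric isomers.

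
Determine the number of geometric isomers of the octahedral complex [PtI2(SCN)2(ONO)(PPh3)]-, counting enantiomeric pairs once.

The six octahedral sites form three mutually perpendicular trans pairs.
The distinct arrangements are (6 in all): I trans, SCN trans; I trans, SCN cis; I cis, SCN trans; I cis, SCN cis (3 arrangements, 2 chiral).

6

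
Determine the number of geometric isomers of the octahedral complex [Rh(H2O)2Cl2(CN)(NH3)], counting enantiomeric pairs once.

6

An octahedron has six vertices in three trans pairs; every non-trans pair is cis.
Systematic placement gives 6 geometric isomers: H2O cis, Cl cis (3 arrangements, 2 chiral); H2O trans, Cl cis; H2O cis, Cl trans; H2O trans, Cl trans.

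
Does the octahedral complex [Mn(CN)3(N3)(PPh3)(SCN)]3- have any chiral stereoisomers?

yes

In an octahedral complex each vertex has one trans partner and four cis neighbours.
The distinct arrangements are (4 in all): CN mer (3 arrangements); CN fac (chiral).
One of these lacks any improper symmetry element and so occurs as an enantiomeric pair, giving 4 + 1 = 5 stereoisomers in total.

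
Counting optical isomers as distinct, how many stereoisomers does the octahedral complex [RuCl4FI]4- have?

An octahedron has six vertices in three trans pairs; every non-trans pair is cis.
There are 2 geometric isomers: F and I mutually trans; F and I mutually cis.
Each arrangement has an internal mirror plane or centre of symmetry, so none is chiral.

2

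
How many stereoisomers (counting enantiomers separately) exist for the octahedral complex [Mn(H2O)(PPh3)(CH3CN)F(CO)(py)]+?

An octahedron has six vertices in three trans pairs; every non-trans pair is cis.
Placing the ligands in turn and identifying arrangements related by rotation or reflection leaves 15 distinct geometric isomers.
Of these, 15 lack any improper symmetry element and so occur as enantiomeric pairs, giving 15 + 15 = 30 stereoisomers in total.

30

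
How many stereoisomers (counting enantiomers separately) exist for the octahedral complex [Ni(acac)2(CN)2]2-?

The six octahedral sites form three mutually perpendicular trans pairs.
Each acac is bidentate and must span two cis positions.
There are 2 geometric isomers: CN trans; CN cis (chiral).
One of these lacks any improper symmetry element and so occurs as an enantiomeric pair, giving 2 + 1 = 3 stereoisomers in total.

3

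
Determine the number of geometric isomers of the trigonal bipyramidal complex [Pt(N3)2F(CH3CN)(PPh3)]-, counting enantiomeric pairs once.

A trigonal bipyramid has two axial and three equatorial sites, which are chemically inequivalent.
Systematic enumeration (placing each ligand type in turn and discarding arrangements equivalent by rotation or reflection) gives 7 geometric isomers.

7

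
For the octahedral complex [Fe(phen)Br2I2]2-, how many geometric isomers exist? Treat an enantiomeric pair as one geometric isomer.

In an octahedral complex each vertex has one trans partner and four cis neighbours.
Each phen is bidentate and must span two cis positions.
The distinct arrangements are (3 in all): Br trans, I cis; Br cis, I cis (chiral); Br cis, I trans.

3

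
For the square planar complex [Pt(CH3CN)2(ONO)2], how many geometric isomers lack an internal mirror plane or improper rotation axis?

A square has two trans pairs of vertices; adjacent vertices are cis.
Working through the distinct placements yields 2 geometric isomers: CH3CN cis; CH3CN trans.
Each arrangement has an internal mirror plane or centre of symmetry, so none is chiral.

0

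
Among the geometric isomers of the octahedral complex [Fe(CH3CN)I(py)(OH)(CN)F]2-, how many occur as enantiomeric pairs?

An octahedron has six vertices in three trans pairs; every non-trans pair is cis.
Systematic enumeration (placing each ligand type in turn and discarding arrangements equivalent by rotation or reflection) gives 15 geometric isomers.
Of these, 15 lack any improper symmetry element and so occur as enantiomeric pairs, giving 15 + 15 = 30 stereoisomers in total.

15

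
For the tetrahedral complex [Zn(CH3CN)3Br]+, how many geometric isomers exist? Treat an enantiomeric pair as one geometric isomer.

Only one geometric arrangement is possible.

1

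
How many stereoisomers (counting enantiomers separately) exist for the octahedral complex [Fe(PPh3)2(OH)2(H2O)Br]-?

8

The distinct arrangements are (6 in all): PPh3 trans, OH trans; PPh3 cis, OH cis (3 arrangements, 2 chiral); PPh3 trans, OH cis; PPh3 cis, OH trans.
Of these, 2 lack any improper symmetry element and so occur as enantiomeric pairs, giving 6 + 2 = 8 stereoisomers in total.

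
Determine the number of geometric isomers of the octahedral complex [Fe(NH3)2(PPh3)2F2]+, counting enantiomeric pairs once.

Systematic placement gives 5 geometric isomers: NH3 trans, PPh3 trans, F trans; NH3 cis, PPh3 cis, F trans; NH3 cis, PPh3 trans, F cis; NH3 cis, PPh3 cis, F cis (chiral); NH3 trans, PPh3 cis, F cis.

5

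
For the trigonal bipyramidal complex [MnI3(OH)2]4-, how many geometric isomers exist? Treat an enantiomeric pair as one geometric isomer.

3

A trigonal bipyramid has two axial and three equatorial sites, which are chemically inequivalent.
Working through the distinct placements yields 3 geometric isomers: OH both equatorial; OH one axial, one equatorial; OH both axial.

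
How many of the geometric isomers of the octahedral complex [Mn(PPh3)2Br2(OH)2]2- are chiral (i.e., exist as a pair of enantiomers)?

1

An octahedron has six vertices in three trans pairs; every non-trans pair is cis.
There are 5 geometric isomers: PPh3 trans, Br trans, OH trans; PPh3 cis, Br trans, OH cis; PPh3 trans, Br cis, OH cis; PPh3 cis, Br cis, OH cis (chiral); PPh3 cis, Br cis, OH trans.
One of these lacks any improper symmetry element and so occurs as an enantiomeric pair, giving 5 + 1 = 6 stereoisomers in total.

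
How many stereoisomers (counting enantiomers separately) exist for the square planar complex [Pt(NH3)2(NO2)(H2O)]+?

A square has two trans pairs of vertices; adjacent vertices are cis.
There are 2 geometric isomers: NH3 cis; NH3 trans.
Each arrangement has an internal mirror plane or centre of symmetry, so none is chiral.

2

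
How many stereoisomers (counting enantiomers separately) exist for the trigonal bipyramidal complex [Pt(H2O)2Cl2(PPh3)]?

6

A trigonal bipyramid has two axial and three equatorial sites, which are chemically inequivalent.
Exhaustive case analysis gives 5 geometric isomers.
One of these lacks any improper symmetry element and so occurs as an enantiomeric pair, giving 5 + 1 = 6 stereoisomers in total.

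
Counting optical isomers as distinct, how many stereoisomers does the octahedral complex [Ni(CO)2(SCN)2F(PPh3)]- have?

8

In an octahedral complex each vertex has one trans partner and four cis neighbours.
Systematic placement gives 6 geometric isomers: CO trans, SCN trans; CO trans, SCN cis; CO cis, SCN trans; CO cis, SCN cis (3 arrangements, 2 chiral).
Of these, 2 lack any improper symmetry element and so occur as enantiomeric pairs, giving 6 + 2 = 8 stereoisomers in total.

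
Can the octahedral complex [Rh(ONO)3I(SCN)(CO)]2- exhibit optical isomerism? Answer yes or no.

An octahedron has six vertices in three trans pairs; every non-trans pair is cis.
There are 4 geometric isomers: ONO mer (3 arrangements); ONO fac (chiral).
One of these lacks any improper symmetry element and so occurs as an enantiomeric pair, giving 4 + 1 = 5 stereoisomers in total.

yes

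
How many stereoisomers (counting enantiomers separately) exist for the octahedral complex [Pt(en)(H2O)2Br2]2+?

The six octahedral sites form three mutually perpendicular trans pairs.
Each en is bidentate and must span two cis positions.
Working through the distinct placements yields 3 geometric isomers: H2O cis, Br trans; H2O cis, Br cis (chiral); H2O trans, Br cis.
One of these lacks any improper symmetry element and so occurs as an enantiomeric pair, giving 3 + 1 = 4 stereoisomers in total.

4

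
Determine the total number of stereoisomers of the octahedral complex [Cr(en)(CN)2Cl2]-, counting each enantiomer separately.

An octahedron has six vertices in three trans pairs; every non-trans pair is cis.
Each en is bidentate and must span two cis positions.
There are 3 geometric isomers: CN trans, Cl cis; CN cis, Cl cis (chiral); CN cis, Cl trans.
One of these lacks any improper symmetry element and so occurs as an enantiomeric pair, giving 3 + 1 = 4 stereoisomers in total.

4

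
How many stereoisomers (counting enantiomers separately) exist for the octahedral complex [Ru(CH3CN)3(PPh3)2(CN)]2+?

3

In an octahedral complex each vertex has one trans partner and four cis neighbours.
There are 3 geometric isomers: CH3CN mer, PPh3 trans; CH3CN mer, PPh3 cis; CH3CN fac, PPh3 cis.
Each arrangement has an internal mirror plane or centre of symmetry, so none is chiral.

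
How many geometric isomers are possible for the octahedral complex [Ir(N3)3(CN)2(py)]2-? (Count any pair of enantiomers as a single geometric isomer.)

3

Systematic placement gives 3 geometric isomers: N3 mer, CN trans; N3 fac, CN cis; N3 mer, CN cis.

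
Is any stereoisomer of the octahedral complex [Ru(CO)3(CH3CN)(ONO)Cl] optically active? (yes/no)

yes

Systematic placement gives 4 geometric isomers: CO mer (3 arrangements); CO fac (chiral).
One of these lacks any improper symmetry element and so occurs as an enantiomeric pair, giving 4 + 1 = 5 stereoisomers in total.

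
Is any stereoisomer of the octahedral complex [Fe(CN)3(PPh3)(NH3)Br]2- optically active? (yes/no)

yes

The distinct arrangements are (4 in all): CN mer (3 arrangements); CN fac (chiral).
One of these lacks any improper symmetry element and so occurs as an enantiomeric pair, giving 4 + 1 = 5 stereoisomers in total.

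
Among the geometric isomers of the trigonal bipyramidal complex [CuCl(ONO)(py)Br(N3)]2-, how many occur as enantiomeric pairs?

10

In a trigonal bipyramid the two axial positions differ from the three equatorial ones.
Placing the ligands in turn and identifying arrangements related by rotation or reflection leaves 10 distinct geometric isomers.
Of these, 10 lack any improper symmetry element and so occur as enantiomeric pairs, giving 10 + 10 = 20 stereoisomers in total.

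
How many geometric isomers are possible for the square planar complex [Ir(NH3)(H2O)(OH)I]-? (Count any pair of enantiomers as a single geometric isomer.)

3

Systematic placement gives 3 geometric isomers: (H2O/NH3 trans, I/OH trans); (H2O/OH trans, I/NH3 trans); (H2O/I trans, NH3/OH trans).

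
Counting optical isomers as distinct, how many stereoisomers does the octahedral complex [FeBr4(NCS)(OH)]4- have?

2

The distinct arrangements are (2 in all): NCS and OH mutually trans; NCS and OH mutually cis.
Each arrangement has an internal mirror plane or centre of symmetry, so none is chiral.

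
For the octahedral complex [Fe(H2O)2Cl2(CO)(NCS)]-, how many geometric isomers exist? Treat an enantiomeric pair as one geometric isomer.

In an octahedral complex each vertex has one trans partner and four cis neighbours.
The distinct arrangements are (6 in all): H2O cis, Cl cis (3 arrangements, 2 chiral); H2O trans, Cl cis; H2O cis, Cl trans; H2O trans, Cl trans.

6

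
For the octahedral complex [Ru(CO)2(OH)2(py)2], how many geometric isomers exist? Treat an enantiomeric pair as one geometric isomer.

5

In an octahedral complex each vertex has one trans partner and four cis neighbours.
Working through the distinct placements yields 5 geometric isomers: CO trans, OH trans, py trans; CO trans, OH cis, py cis; CO cis, OH cis, py trans; CO cis, OH cis, py cis (chiral); CO cis, OH trans, py cis.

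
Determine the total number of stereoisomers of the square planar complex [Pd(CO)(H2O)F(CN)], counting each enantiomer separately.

A square has two trans pairs of vertices; adjacent vertices are cis.
The distinct arrangements are (3 in all): (CN/F trans, CO/H2O trans); (CN/H2O trans, CO/F trans); (CN/CO trans, F/H2O trans).
Each arrangement has an internal mirror plane or centre of symmetry, so none is chiral.

3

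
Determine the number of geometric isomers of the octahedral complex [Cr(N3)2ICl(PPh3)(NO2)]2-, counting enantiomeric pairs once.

9

In an octahedral complex each vertex has one trans partner and four cis neighbours.
Placing the ligands in turn and identifying arrangements related by rotation or reflection leaves 9 distinct geometric isomers.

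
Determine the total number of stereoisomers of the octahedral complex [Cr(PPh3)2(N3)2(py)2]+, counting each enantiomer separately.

In an octahedral complex each vertex has one trans partner and four cis neighbours.
There are 5 geometric isomers: PPh3 trans, N3 trans, py trans; PPh3 cis, N3 trans, py cis; PPh3 cis, N3 cis, py trans; PPh3 cis, N3 cis, py cis (chiral); PPh3 trans, N3 cis, py cis.
One of these lacks any improper symmetry element and so occurs as an enantiomeric pair, giving 5 + 1 = 6 stereoisomers in total.

6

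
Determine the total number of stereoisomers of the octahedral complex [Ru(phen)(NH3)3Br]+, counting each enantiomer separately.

In an octahedral complex each vertex has one trans partner and four cis neighbours.
Each phen is bidentate and must span two cis positions.
Systematic placement gives 2 geometric isomers: NH3 fac; NH3 mer.
Each arrangement has an internal mirror plane or centre of symmetry, so none is chiral.

2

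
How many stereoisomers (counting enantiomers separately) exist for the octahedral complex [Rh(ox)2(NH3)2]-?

3

In an octahedral complex each vertex has one trans partner and four cis neighbours.
Each ox is bidentate and must span two cis positions.
There are 2 geometric isomers: NH3 trans; NH3 cis (chiral).
One of these lacks any improper symmetry element and so occurs as an enantiomeric pair, giving 2 + 1 = 3 stereoisomers in total.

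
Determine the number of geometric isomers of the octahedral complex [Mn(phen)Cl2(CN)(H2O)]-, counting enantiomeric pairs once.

4

The six octahedral sites form three mutually perpendicular trans pairs.
Each phen is bidentate and must span two cis positions.
Working through the distinct placements yields 4 geometric isomers: Cl cis (3 arrangements, 2 chiral); Cl trans.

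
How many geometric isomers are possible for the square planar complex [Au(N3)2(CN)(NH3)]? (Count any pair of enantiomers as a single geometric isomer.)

A square has two trans pairs of vertices; adjacent vertices are cis.
There are 2 geometric isomers: N3 cis; N3 trans.

2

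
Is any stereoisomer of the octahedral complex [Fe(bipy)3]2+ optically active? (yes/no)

An octahedron has six vertices in three trans pairs; every non-trans pair is cis.
Each bipy is bidentate and must span two cis positions.
Only one geometric arrangement is possible; it has no improper symmetry element, so it exists as a pair of enantiomers (2 stereoisomers).

yes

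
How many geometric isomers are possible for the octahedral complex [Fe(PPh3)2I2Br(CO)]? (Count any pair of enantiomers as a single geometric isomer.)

6

An octahedron has six vertices in three trans pairs; every non-trans pair is cis.
Working through the distinct placements yields 6 geometric isomers: PPh3 trans, I trans; PPh3 cis, I cis (3 arrangements, 2 chiral); PPh3 trans, I cis; PPh3 cis, I trans.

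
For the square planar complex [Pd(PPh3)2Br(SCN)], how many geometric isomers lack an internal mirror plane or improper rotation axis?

0

In a square planar complex each vertex has one trans partner and two cis neighbours.
Systematic placement gives 2 geometric isomers: PPh3 cis; PPh3 trans.
Each arrangement has an internal mirror plane or centre of symmetry, so none is chiral.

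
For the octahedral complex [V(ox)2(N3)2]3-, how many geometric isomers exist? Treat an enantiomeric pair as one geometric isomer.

An octahedron has six vertices in three trans pairs; every non-trans pair is cis.
Each ox is bidentate and must span two cis positions.
The distinct arrangements are (2 in all): N3 trans; N3 cis (chiral).

2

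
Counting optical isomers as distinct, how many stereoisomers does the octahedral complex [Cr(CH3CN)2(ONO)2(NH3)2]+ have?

6

An octahedron has six vertices in three trans pairs; every non-trans pair is cis.
There are 5 geometric isomers: CH3CN trans, ONO trans, NH3 trans; CH3CN trans, ONO cis, NH3 cis; CH3CN cis, ONO trans, NH3 cis; CH3CN cis, ONO cis, NH3 cis (chiral); CH3CN cis, ONO cis, NH3 trans.
One of these lacks any improper symmetry element and so occurs as an enantiomeric pair, giving 5 + 1 = 6 stereoisomers in total.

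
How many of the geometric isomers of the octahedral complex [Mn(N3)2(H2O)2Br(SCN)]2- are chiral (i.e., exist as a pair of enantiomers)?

An octahedron has six vertices in three trans pairs; every non-trans pair is cis.
The distinct arrangements are (6 in all): N3 cis, H2O cis (3 arrangements, 2 chiral); N3 trans, H2O cis; N3 cis, H2O trans; N3 trans, H2O trans.
Of these, 2 lack any improper symmetry element and so occur as enantiomeric pairs, giving 6 + 2 = 8 stereoisomers in total.

2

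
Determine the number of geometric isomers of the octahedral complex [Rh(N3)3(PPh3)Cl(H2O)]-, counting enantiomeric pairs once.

4

An octahedron has six vertices in three trans pairs; every non-trans pair is cis.
Working through the distinct placements yields 4 geometric isomers: N3 mer (3 arrangements); N3 fac (chiral).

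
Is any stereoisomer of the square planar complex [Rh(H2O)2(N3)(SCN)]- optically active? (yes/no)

A square has two trans pairs of vertices; adjacent vertices are cis.
The distinct arrangements are (2 in all): H2O cis; H2O trans.
Each arrangement has an internal mirror plane or centre of symmetry, so none is chiral.

no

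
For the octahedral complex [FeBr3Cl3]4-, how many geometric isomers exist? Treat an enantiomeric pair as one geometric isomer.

The six octahedral sites form three mutually perpendicular trans pairs.
There are 2 geometric isomers: Br mer; Br fac.

2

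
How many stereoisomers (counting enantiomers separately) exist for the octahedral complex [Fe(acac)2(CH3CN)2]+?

The six octahedral sites form three mutually perpendicular trans pairs.
Each acac is bidentate and must span two cis positions.
Systematic placement gives 2 geometric isomers: CH3CN trans; CH3CN cis (chiral).
One of these lacks any improper symmetry element and so occurs as an enantiomeric pair, giving 2 + 1 = 3 stereoisomers in total.

3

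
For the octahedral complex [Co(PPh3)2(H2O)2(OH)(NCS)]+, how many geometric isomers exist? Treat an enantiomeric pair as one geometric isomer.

6

In an octahedral complex each vertex has one trans partner and four cis neighbours.
There are 6 geometric isomers: PPh3 trans, H2O trans; PPh3 cis, H2O trans; PPh3 trans, H2O cis; PPh3 cis, H2O cis (3 arrangements, 2 chiral).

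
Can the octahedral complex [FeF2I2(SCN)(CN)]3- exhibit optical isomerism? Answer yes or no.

yes

In an octahedral complex each vertex has one trans partner and four cis neighbours.
Systematic placement gives 6 geometric isomers: F cis, I cis (3 arrangements, 2 chiral); F cis, I trans; F trans, I cis; F trans, I trans.
Of these, 2 lack any improper symmetry element and so occur as enantiomeric pairs, giving 6 + 2 = 8 stereoisomers in total.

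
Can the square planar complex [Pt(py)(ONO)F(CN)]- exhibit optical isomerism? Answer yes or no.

no

There are 3 geometric isomers: (CN/ONO trans, F/py trans); (CN/py trans, F/ONO trans); (CN/F trans, ONO/py trans).
Each arrangement has an internal mirror plane or centre of symmetry, so none is chiral.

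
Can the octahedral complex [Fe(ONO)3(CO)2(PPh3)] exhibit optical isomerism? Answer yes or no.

The six octahedral sites form three mutually perpendicular trans pairs.
Working through the distinct placements yields 3 geometric isomers: ONO mer, CO trans; ONO fac, CO cis; ONO mer, CO cis.
Each arrangement has an internal mirror plane or centre of symmetry, so none is chiral.

no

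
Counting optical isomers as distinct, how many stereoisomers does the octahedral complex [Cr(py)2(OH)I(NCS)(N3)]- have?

15

An octahedron has six vertices in three trans pairs; every non-trans pair is cis.
Systematic enumeration (placing each ligand type in turn and discarding arrangements equivalent by rotation or reflection) gives 9 geometric isomers.
Of these, 6 lack any improper symmetry element and so occur as enantiomeric pairs, giving 9 + 6 = 15 stereoisomers in total.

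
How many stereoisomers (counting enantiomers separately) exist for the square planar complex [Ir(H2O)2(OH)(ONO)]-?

There are 2 geometric isomers: H2O cis; H2O trans.
Each arrangement has an internal mirror plane or centre of symmetry, so none is chiral.

2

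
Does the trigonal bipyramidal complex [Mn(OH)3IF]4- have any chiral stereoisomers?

Systematic placement gives 4 geometric isomers: I axial, F axial; I equatorial, F axial; I axial, F equatorial; I equatorial, F equatorial.
Each arrangement has an internal mirror plane or centre of symmetry, so none is chiral.

no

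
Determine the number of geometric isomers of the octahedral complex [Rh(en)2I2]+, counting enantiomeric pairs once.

2

The six octahedral sites form three mutually perpendicular trans pairs.
Each en is bidentate and must span two cis positions.
The distinct arrangements are (2 in all): I trans; I cis (chiral).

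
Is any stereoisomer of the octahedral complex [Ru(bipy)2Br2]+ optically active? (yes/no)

yes

An octahedron has six vertices in three trans pairs; every non-trans pair is cis.
Each bipy is bidentate and must span two cis positions.
The distinct arrangements are (2 in all): Br trans; Br cis (chiral).
One of these lacks any improper symmetry element and so occurs as an enantiomeric pair, giving 2 + 1 = 3 stereoisomers in total.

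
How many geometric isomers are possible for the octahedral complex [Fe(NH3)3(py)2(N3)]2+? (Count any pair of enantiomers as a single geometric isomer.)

3

An octahedron has six vertices in three trans pairs; every non-trans pair is cis.
There are 3 geometric isomers: NH3 mer, py trans; NH3 fac, py cis; NH3 mer, py cis.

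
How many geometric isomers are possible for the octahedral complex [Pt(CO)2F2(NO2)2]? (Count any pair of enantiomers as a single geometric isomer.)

5

The six octahedral sites form three mutually perpendicular trans pairs.
Working through the distinct placements yields 5 geometric isomers: CO trans, F trans, NO2 trans; CO trans, F cis, NO2 cis; CO cis, F cis, NO2 trans; CO cis, F cis, NO2 cis (chiral); CO cis, F trans, NO2 cis.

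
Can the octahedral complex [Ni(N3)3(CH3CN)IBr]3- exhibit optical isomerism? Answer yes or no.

yes

In an octahedral complex each vertex has one trans partner and four cis neighbours.
The distinct arrangements are (4 in all): N3 mer (3 arrangements); N3 fac (chiral).
One of these lacks any improper symmetry element and so occurs as an enantiomeric pair, giving 4 + 1 = 5 stereoisomers in total.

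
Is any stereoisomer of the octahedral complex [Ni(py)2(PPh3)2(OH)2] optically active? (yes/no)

The distinct arrangements are (5 in all): py trans, PPh3 trans, OH trans; py cis, PPh3 cis, OH trans; py trans, PPh3 cis, OH cis; py cis, PPh3 cis, OH cis (chiral); py cis, PPh3 trans, OH cis.
One of these lacks any improper symmetry element and so occurs as an enantiomeric pair, giving 5 + 1 = 6 stereoisomers in total.

yes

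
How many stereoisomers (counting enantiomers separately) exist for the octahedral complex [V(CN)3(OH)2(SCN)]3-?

An octahedron has six vertices in three trans pairs; every non-trans pair is cis.
Working through the distinct placements yields 3 geometric isomers: CN mer, OH cis; CN mer, OH trans; CN fac, OH cis.
Each arrangement has an internal mirror plane or centre of symmetry, so none is chiral.

3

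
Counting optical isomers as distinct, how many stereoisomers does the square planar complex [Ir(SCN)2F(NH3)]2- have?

In a square planar complex each vertex has one trans partner and two cis neighbours.
There are 2 geometric isomers: SCN cis; SCN trans.
Each arrangement has an internal mirror plane or centre of symmetry, so none is chiral.

2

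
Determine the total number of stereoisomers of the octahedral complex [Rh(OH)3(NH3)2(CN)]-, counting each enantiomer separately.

An octahedron has six vertices in three trans pairs; every non-trans pair is cis.
There are 3 geometric isomers: OH mer, NH3 cis; OH mer, NH3 trans; OH fac, NH3 cis.
Each arrangement has an internal mirror plane or centre of symmetry, so none is chiral.

3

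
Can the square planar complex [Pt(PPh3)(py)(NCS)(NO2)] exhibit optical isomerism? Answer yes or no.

no

In a square planar complex each vertex has one trans partner and two cis neighbours.
The distinct arrangements are (3 in all): (NCS/PPh3 trans, NO2/py trans); (NCS/py trans, NO2/PPh3 trans); (NCS/NO2 trans, PPh3/py trans).
Each arrangement has an internal mirror plane or centre of symmetry, so none is chiral.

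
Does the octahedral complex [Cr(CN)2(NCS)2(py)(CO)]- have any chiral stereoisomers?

yes

An octahedron has six vertices in three trans pairs; every non-trans pair is cis.
The distinct arrangements are (6 in all): CN trans, NCS cis; CN trans, NCS trans; CN cis, NCS cis (3 arrangements, 2 chiral); CN cis, NCS trans.
Of these, 2 lack any improper symmetry element and so occur as enantiomeric pairs, giving 6 + 2 = 8 stereoisomers in total.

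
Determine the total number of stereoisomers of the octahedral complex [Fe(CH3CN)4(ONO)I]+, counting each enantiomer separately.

2

An octahedron has six vertices in three trans pairs; every non-trans pair is cis.
The distinct arrangements are (2 in all): ONO and I mutually trans; ONO and I mutually cis.
Each arrangement has an internal mirror plane or centre of symmetry, so none is chiral.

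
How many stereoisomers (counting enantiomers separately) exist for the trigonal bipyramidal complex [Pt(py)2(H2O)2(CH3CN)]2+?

A trigonal bipyramid has two axial and three equatorial sites, which are chemically inequivalent.
Exhaustive case analysis gives 5 geometric isomers.
One of these lacks any improper symmetry element and so occurs as an enantiomeric pair, giving 5 + 1 = 6 stereoisomers in total.

6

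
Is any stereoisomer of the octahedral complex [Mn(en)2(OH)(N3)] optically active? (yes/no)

In an octahedral complex each vertex has one trans partner and four cis neighbours.
Each en is bidentate and must span two cis positions.
Systematic placement gives 2 geometric isomers: OH and N3 mutually trans; OH and N3 mutually cis (chiral).
One of these lacks any improper symmetry element and so occurs as an enantiomeric pair, giving 2 + 1 = 3 stereoisomers in total.

yes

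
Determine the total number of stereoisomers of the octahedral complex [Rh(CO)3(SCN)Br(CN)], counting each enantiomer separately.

The distinct arrangements are (4 in all): CO mer (3 arrangements); CO fac (chiral).
One of these lacks any improper symmetry element and so occurs as an enantiomeric pair, giving 4 + 1 = 5 stereoisomers in total.

5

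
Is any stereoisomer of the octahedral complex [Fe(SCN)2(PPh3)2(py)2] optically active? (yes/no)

yes

The distinct arrangements are (5 in all): SCN trans, PPh3 trans, py trans; SCN cis, PPh3 trans, py cis; SCN cis, PPh3 cis, py trans; SCN cis, PPh3 cis, py cis (chiral); SCN trans, PPh3 cis, py cis.
One of these lacks any improper symmetry element and so occurs as an enantiomeric pair, giving 5 + 1 = 6 stereoisomers in total.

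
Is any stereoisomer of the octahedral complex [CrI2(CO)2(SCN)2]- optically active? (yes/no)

yes

In an octahedral complex each vertex has one trans partner and four cis neighbours.
The distinct arrangements are (5 in all): I trans, CO trans, SCN trans; I cis, CO trans, SCN cis; I cis, CO cis, SCN trans; I cis, CO cis, SCN cis (chiral); I trans, CO cis, SCN cis.
One of these lacks any improper symmetry element and so occurs as an enantiomeric pair, giving 5 + 1 = 6 stereoisomers in total.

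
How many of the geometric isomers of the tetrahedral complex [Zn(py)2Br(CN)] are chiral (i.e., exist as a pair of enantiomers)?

All four vertices of a tetrahedron are equivalent and mutually adjacent, so cis/trans isomerism cannot arise.
Only one geometric arrangement is possible.

0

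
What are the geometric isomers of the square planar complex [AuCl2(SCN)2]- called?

In a square planar complex each vertex has one trans partner and two cis neighbours.
Systematic placement gives 2 geometric isomers: Cl cis; Cl trans.

cis and trans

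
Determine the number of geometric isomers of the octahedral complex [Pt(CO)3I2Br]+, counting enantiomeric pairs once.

An octahedron has six vertices in three trans pairs; every non-trans pair is cis.
Systematic placement gives 3 geometric isomers: CO mer, I trans; CO fac, I cis; CO mer, I cis.

3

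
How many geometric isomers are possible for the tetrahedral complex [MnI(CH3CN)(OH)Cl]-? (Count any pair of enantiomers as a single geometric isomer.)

All four vertices of a tetrahedron are equivalent and mutually adjacent, so cis/trans isomerism cannot arise.
Only one geometric arrangement is possible; it has no improper symmetry element, so it exists as a pair of enantiomers (2 stereoisomers).

1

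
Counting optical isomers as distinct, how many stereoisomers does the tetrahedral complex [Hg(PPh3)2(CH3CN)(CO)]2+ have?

In a tetrahedral complex all four positions are equivalent and every pair of ligands is adjacent — there is no cis/trans distinction.
Only one geometric arrangement is possible.

1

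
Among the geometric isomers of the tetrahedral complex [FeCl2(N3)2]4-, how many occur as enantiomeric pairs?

All four vertices of a tetrahedron are equivalent and mutually adjacent, so cis/trans isomerism cannot arise.
Only one geometric arrangement is possible.

0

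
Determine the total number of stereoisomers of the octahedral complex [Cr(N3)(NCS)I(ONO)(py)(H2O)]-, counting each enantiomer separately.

The six octahedral sites form three mutually perpendicular trans pairs.
Placing the ligands in turn and identifying arrangements related by rotation or reflection leaves 15 distinct geometric isomers.
Of these, 15 lack any improper symmetry element and so occur as enantiomeric pairs, giving 15 + 15 = 30 stereoisomers in total.

30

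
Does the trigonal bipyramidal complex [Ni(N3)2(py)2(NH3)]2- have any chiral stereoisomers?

yes

Exhaustive case analysis gives 5 geometric isomers.
One of these lacks any improper symmetry element and so occurs as an enantiomeric pair, giving 5 + 1 = 6 stereoisomers in total.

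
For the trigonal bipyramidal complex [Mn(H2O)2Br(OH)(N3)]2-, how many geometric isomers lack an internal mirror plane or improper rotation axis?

3

A trigonal bipyramid has two axial and three equatorial sites, which are chemically inequivalent.
Systematic enumeration (placing each ligand type in turn and discarding arrangements equivalent by rotation or reflection) gives 7 geometric isomers.
Of these, 3 lack any improper symmetry element and so occur as enantiomeric pairs, giving 7 + 3 = 10 stereoisomers in total.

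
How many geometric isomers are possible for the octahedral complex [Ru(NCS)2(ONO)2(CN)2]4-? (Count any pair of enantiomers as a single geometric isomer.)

5

The six octahedral sites form three mutually perpendicular trans pairs.
There are 5 geometric isomers: NCS trans, ONO trans, CN trans; NCS cis, ONO cis, CN trans; NCS cis, ONO trans, CN cis; NCS cis, ONO cis, CN cis (chiral); NCS trans, ONO cis, CN cis.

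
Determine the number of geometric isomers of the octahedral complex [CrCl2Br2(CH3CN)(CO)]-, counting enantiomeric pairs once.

6

The six octahedral sites form three mutually perpendicular trans pairs.
There are 6 geometric isomers: Cl trans, Br trans; Cl cis, Br trans; Cl trans, Br cis; Cl cis, Br cis (3 arrangements, 2 chiral).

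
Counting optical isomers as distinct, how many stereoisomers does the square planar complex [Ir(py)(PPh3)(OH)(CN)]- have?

3

A square has two trans pairs of vertices; adjacent vertices are cis.
Systematic placement gives 3 geometric isomers: (CN/PPh3 trans, OH/py trans); (CN/py trans, OH/PPh3 trans); (CN/OH trans, PPh3/py trans).
Each arrangement has an internal mirror plane or centre of symmetry, so none is chiral.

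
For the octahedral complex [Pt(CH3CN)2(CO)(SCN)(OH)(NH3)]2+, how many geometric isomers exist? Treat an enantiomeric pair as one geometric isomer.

9

In an octahedral complex each vertex has one trans partner and four cis neighbours.
Systematic enumeration (placing each ligand type in turn and discarding arrangements equivalent by rotation or reflection) gives 9 geometric isomers.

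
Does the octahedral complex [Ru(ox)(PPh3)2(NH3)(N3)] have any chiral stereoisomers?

In an octahedral complex each vertex has one trans partner and four cis neighbours.
Each ox is bidentate and must span two cis positions.
The distinct arrangements are (4 in all): PPh3 cis (3 arrangements, 2 chiral); PPh3 trans.
Of these, 2 lack any improper symmetry element and so occur as enantiomeric pairs, giving 4 + 2 = 6 stereoisomers in total.

yes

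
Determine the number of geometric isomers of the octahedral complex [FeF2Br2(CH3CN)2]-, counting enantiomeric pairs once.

5

The six octahedral sites form three mutually perpendicular trans pairs.
Systematic placement gives 5 geometric isomers: F trans, Br trans, CH3CN trans; F cis, Br trans, CH3CN cis; F trans, Br cis, CH3CN cis; F cis, Br cis, CH3CN cis (chiral); F cis, Br cis, CH3CN trans.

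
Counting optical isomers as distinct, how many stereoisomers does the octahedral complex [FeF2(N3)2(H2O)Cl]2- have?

An octahedron has six vertices in three trans pairs; every non-trans pair is cis.
Working through the distinct placements yields 6 geometric isomers: F cis, N3 trans; F cis, N3 cis (3 arrangements, 2 chiral); F trans, N3 trans; F trans, N3 cis.
Of these, 2 lack any improper symmetry element and so occur as enantiomeric pairs, giving 6 + 2 = 8 stereoisomers in total.

8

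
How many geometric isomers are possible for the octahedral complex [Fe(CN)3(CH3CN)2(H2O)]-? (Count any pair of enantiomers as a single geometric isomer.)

An octahedron has six vertices in three trans pairs; every non-trans pair is cis.
Systematic placement gives 3 geometric isomers: CN mer, CH3CN trans; CN fac, CH3CN cis; CN mer, CH3CN cis.

3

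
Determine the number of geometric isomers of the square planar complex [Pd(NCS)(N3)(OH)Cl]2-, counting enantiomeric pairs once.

3

There are 3 geometric isomers: (Cl/NCS trans, N3/OH trans); (Cl/OH trans, N3/NCS trans); (Cl/N3 trans, NCS/OH trans).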